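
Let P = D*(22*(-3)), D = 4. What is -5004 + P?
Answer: -5268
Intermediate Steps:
P = -264 (P = 4*(22*(-3)) = 4*(-66) = -264)
-5004 + P = -5004 - 264 = -5268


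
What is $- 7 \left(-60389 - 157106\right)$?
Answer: $1522465$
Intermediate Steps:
$- 7 \left(-60389 - 157106\right) = \left(-7\right) \left(-217495\right) = 1522465$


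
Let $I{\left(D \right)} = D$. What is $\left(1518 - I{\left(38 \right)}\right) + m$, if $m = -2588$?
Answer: $-1108$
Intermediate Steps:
$\left(1518 - I{\left(38 \right)}\right) + m = \left(1518 - 38\right) - 2588 = 1480 - 2588 = -1108$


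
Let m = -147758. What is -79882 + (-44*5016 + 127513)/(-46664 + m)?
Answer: -15530725013/194422 ≈ -79882.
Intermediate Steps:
-79882 + (-44*5016 + 127513)/(-46664 + m) = -79882 + (-44*5016 + 127513)/(-46664 - 147758) = -79882 + (-220704 + 127513)/(-194422) = -79882 - 93191*(-1/194422) = -79882 + 93191/194422 = -15530725013/194422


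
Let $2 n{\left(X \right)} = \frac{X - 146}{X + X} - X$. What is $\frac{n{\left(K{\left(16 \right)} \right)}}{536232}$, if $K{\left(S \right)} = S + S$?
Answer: $- \frac{1081}{34318848} \approx -3.1499 \cdot 10^{-5}$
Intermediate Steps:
$K{\left(S \right)} = 2 S$
$n{\left(X \right)} = - \frac{X}{2} + \frac{-146 + X}{4 X}$ ($n{\left(X \right)} = \frac{\frac{X - 146}{X + X} - X}{2} = \frac{\frac{-146 + X}{2 X} - X}{2} = \frac{- X + \frac{-146 + X}{2 X}}{2} = - \frac{X}{2} + \frac{-146 + X}{4 X}$)
$\frac{n{\left(K{\left(16 \right)} \right)}}{536232} = \frac{\frac{1}{4} \frac{1}{2 \cdot 16} \left(-146 + 2 \cdot 16 - 2 \left(2 \cdot 16\right)^{2}\right)}{536232} = \frac{-146 + 32 - 2 \cdot 32^{2}}{4 \cdot 32} \cdot \frac{1}{536232} = \frac{1}{4} \cdot \frac{1}{32} \left(-146 + 32 - 2048\right) \frac{1}{536232} = \frac{1}{4} \cdot \frac{1}{32} \left(-2162\right) \frac{1}{536232} = \left(- \frac{1081}{64}\right) \frac{1}{536232} = - \frac{1081}{34318848}$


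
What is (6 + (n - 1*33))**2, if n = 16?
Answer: 121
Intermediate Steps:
(6 + (n - 1*33))**2 = (6 + (16 - 1*33))**2 = (6 + (16 - 33))**2 = (6 - 17)**2 = (-11)**2 = 121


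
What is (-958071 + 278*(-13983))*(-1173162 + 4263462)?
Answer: -14973569653500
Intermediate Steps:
(-958071 + 278*(-13983))*(-1173162 + 4263462) = (-958071 - 3887274)*3090300 = -4845345*3090300 = -14973569653500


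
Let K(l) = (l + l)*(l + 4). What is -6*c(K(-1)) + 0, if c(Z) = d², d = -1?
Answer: -6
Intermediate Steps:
K(l) = 2*l*(4 + l) (K(l) = (2*l)*(4 + l) = 2*l*(4 + l))
c(Z) = 1 (c(Z) = (-1)² = 1)
-6*c(K(-1)) + 0 = -6*1 + 0 = -6 + 0 = -6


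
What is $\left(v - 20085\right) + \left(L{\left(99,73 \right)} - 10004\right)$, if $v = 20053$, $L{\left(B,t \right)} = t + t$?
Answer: $-9890$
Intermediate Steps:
$L{\left(B,t \right)} = 2 t$
$\left(v - 20085\right) + \left(L{\left(99,73 \right)} - 10004\right) = \left(20053 - 20085\right) + \left(2 \cdot 73 - 10004\right) = -32 + \left(146 - 10004\right) = -32 - 9858 = -9890$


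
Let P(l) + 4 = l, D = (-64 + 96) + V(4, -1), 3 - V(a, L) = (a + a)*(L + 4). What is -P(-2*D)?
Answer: 26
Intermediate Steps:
V(a, L) = 3 - 2*a*(4 + L) (V(a, L) = 3 - (a + a)*(L + 4) = 3 - 2*a*(4 + L))
D = 11 (D = (-64 + 96) + (3 - 8*4 - 2*(-1)*4) = 32 + (3 - 32 + 8) = 32 - 21 = 11)
P(l) = -4 + l
-P(-2*D) = -(-4 - 2*11) = -(-4 - 22) = -1*(-26) = 26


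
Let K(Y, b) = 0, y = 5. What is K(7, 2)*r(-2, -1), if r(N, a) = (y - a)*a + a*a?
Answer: 0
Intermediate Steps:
r(N, a) = a² + a*(5 - a) (r(N, a) = (5 - a)*a + a*a = a*(5 - a) + a² = a² + a*(5 - a))
K(7, 2)*r(-2, -1) = 0*(5*(-1)) = 0*(-5) = 0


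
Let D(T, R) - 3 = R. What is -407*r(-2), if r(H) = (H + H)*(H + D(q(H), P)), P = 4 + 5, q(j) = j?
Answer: 16280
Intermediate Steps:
P = 9
D(T, R) = 3 + R
r(H) = 2*H*(12 + H) (r(H) = (H + H)*(H + (3 + 9)) = (2*H)*(H + 12) = (2*H)*(12 + H) = 2*H*(12 + H))
-407*r(-2) = -814*(-2)*(12 - 2) = -814*(-2)*10 = -407*(-40) = 16280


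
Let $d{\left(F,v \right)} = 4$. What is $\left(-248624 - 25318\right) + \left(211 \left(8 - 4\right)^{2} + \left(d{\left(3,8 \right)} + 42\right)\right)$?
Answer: $-270520$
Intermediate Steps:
$\left(-248624 - 25318\right) + \left(211 \left(8 - 4\right)^{2} + \left(d{\left(3,8 \right)} + 42\right)\right) = \left(-248624 - 25318\right) + \left(211 \left(8 - 4\right)^{2} + \left(4 + 42\right)\right) = -273942 + \left(211 \cdot 4^{2} + 46\right) = -273942 + \left(211 \cdot 16 + 46\right) = -273942 + \left(3376 + 46\right) = -273942 + 3422 = -270520$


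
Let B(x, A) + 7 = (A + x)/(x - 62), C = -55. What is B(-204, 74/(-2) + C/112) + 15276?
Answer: 454921095/29792 ≈ 15270.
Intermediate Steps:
B(x, A) = -7 + (A + x)/(-62 + x) (B(x, A) = -7 + (A + x)/(x - 62) = -7 + (A + x)/(-62 + x))
B(-204, 74/(-2) + C/112) + 15276 = (434 + (74/(-2) - 55/112) - 6*(-204))/(-62 - 204) + 15276 = (434 + (74*(-½) - 55*1/112) + 1224)/(-266) + 15276 = -(434 + (-37 - 55/112) + 1224)/266 + 15276 = -(434 - 4199/112 + 1224)/266 + 15276 = -1/266*181497/112 + 15276 = -181497/29792 + 15276 = 454921095/29792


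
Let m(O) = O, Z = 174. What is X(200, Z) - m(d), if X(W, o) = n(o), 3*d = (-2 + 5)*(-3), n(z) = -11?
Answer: -8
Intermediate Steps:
d = -3 (d = ((-2 + 5)*(-3))/3 = (3*(-3))/3 = (⅓)*(-9) = -3)
X(W, o) = -11
X(200, Z) - m(d) = -11 - 1*(-3) = -11 + 3 = -8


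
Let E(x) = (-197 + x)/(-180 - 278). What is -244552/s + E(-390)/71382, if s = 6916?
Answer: -285540132715/8075160132 ≈ -35.360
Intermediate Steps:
E(x) = 197/458 - x/458 (E(x) = (-197 + x)/(-458) = (-197 + x)*(-1/458) = 197/458 - x/458)
-244552/s + E(-390)/71382 = -244552/6916 + (197/458 - 1/458*(-390))/71382 = -244552*1/6916 + (197/458 + 195/229)*(1/71382) = -8734/247 + (587/458)*(1/71382) = -8734/247 + 587/32692956 = -285540132715/8075160132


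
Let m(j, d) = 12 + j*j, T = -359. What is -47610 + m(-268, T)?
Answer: 24226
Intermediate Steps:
m(j, d) = 12 + j**2
-47610 + m(-268, T) = -47610 + (12 + (-268)**2) = -47610 + (12 + 71824) = -47610 + 71836 = 24226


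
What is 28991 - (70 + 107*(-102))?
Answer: 39835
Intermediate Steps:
28991 - (70 + 107*(-102)) = 28991 - (70 - 10914) = 28991 - 1*(-10844) = 28991 + 10844 = 39835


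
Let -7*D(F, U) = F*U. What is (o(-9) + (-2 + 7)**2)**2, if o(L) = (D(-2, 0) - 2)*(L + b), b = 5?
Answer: 1089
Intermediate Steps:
D(F, U) = -F*U/7
o(L) = -10 - 2*L (o(L) = (-1/7*(-2)*0 - 2)*(L + 5) = (0 - 2)*(5 + L) = -2*(5 + L) = -10 - 2*L)
(o(-9) + (-2 + 7)**2)**2 = ((-10 - 2*(-9)) + (-2 + 7)**2)**2 = ((-10 + 18) + 5**2)**2 = (8 + 25)**2 = 33**2 = 1089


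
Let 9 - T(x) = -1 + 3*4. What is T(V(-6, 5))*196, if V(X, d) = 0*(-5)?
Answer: -392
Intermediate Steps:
V(X, d) = 0
T(x) = -2 (T(x) = 9 - (-1 + 3*4) = 9 - (-1 + 12) = 9 - 1*11 = 9 - 11 = -2)
T(V(-6, 5))*196 = -2*196 = -392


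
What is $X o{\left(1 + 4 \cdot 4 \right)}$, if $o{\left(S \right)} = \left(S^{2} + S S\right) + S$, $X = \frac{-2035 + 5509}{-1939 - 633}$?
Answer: $- \frac{1033515}{1286} \approx -803.67$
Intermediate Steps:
$X = - \frac{1737}{1286}$ ($X = \frac{3474}{-2572} = 3474 \left(- \frac{1}{2572}\right) = - \frac{1737}{1286} \approx -1.3507$)
$o{\left(S \right)} = S + 2 S^{2}$ ($o{\left(S \right)} = \left(S^{2} + S^{2}\right) + S = 2 S^{2} + S = S + 2 S^{2}$)
$X o{\left(1 + 4 \cdot 4 \right)} = - \frac{1737 \left(1 + 4 \cdot 4\right) \left(1 + 2 \left(1 + 4 \cdot 4\right)\right)}{1286} = - \frac{1737 \left(1 + 16\right) \left(1 + 2 \left(1 + 16\right)\right)}{1286} = - \frac{1737 \cdot 17 \left(1 + 2 \cdot 17\right)}{1286} = - \frac{1737 \cdot 17 \left(1 + 34\right)}{1286} = - \frac{1737 \cdot 17 \cdot 35}{1286} = \left(- \frac{1737}{1286}\right) 595 = - \frac{1033515}{1286}$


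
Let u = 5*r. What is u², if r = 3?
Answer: 225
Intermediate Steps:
u = 15 (u = 5*3 = 15)
u² = 15² = 225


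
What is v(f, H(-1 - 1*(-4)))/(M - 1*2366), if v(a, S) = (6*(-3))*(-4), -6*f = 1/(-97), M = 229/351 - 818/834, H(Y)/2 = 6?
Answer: -878202/28862699 ≈ -0.030427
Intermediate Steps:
H(Y) = 12 (H(Y) = 2*6 = 12)
M = -16022/48789 (M = 229*(1/351) - 818*1/834 = 229/351 - 409/417 = -16022/48789 ≈ -0.32839)
f = 1/582 (f = -⅙/(-97) = -⅙*(-1/97) = 1/582 ≈ 0.0017182)
v(a, S) = 72 (v(a, S) = -18*(-4) = 72)
v(f, H(-1 - 1*(-4)))/(M - 1*2366) = 72/(-16022/48789 - 1*2366) = 72/(-16022/48789 - 2366) = 72/(-115450796/48789) = 72*(-48789/115450796) = -878202/28862699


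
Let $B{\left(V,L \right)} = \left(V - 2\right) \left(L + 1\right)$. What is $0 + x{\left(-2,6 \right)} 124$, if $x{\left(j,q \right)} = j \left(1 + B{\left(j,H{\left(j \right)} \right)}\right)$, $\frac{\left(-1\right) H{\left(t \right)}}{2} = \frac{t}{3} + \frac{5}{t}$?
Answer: $\frac{21080}{3} \approx 7026.7$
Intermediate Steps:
$H{\left(t \right)} = - \frac{10}{t} - \frac{2 t}{3}$ ($H{\left(t \right)} = - 2 \left(\frac{t}{3} + \frac{5}{t}\right) = - 2 \left(\frac{5}{t} + \frac{t}{3}\right) = - \frac{10}{t} - \frac{2 t}{3}$)
$B{\left(V,L \right)} = \left(1 + L\right) \left(-2 + V\right)$ ($B{\left(V,L \right)} = \left(-2 + V\right) \left(1 + L\right) = \left(1 + L\right) \left(-2 + V\right)$)
$x{\left(j,q \right)} = j \left(-1 + \frac{20}{j} + \frac{7 j}{3} + j \left(- \frac{10}{j} - \frac{2 j}{3}\right)\right)$ ($x{\left(j,q \right)} = j \left(1 + \left(-2 + j - 2 \left(- \frac{10}{j} - \frac{2 j}{3}\right) + \left(- \frac{10}{j} - \frac{2 j}{3}\right) j\right)\right) = j \left(1 + \left(-2 + j + \left(\frac{20}{j} + \frac{4 j}{3}\right) + j \left(- \frac{10}{j} - \frac{2 j}{3}\right)\right)\right) = j \left(1 + \left(-2 + \frac{20}{j} + \frac{7 j}{3} + j \left(- \frac{10}{j} - \frac{2 j}{3}\right)\right)\right) = j \left(-1 + \frac{20}{j} + \frac{7 j}{3} + j \left(- \frac{10}{j} - \frac{2 j}{3}\right)\right)$)
$0 + x{\left(-2,6 \right)} 124 = 0 + \left(20 - -22 - \frac{2 \left(-2\right)^{3}}{3} + \frac{7 \left(-2\right)^{2}}{3}\right) 124 = 0 + \left(20 + 22 - - \frac{16}{3} + \frac{7}{3} \cdot 4\right) 124 = 0 + \left(20 + 22 + \frac{16}{3} + \frac{28}{3}\right) 124 = 0 + \frac{170}{3} \cdot 124 = 0 + \frac{21080}{3} = \frac{21080}{3}$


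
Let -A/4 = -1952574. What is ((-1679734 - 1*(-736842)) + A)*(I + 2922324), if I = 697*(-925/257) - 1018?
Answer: 5151452059929468/257 ≈ 2.0045e+13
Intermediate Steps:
A = 7810296 (A = -4*(-1952574) = 7810296)
I = -906351/257 (I = 697*(-925*1/257) - 1018 = 697*(-925/257) - 1018 = -644725/257 - 1018 = -906351/257 ≈ -3526.7)
((-1679734 - 1*(-736842)) + A)*(I + 2922324) = ((-1679734 - 1*(-736842)) + 7810296)*(-906351/257 + 2922324) = ((-1679734 + 736842) + 7810296)*(750130917/257) = (-942892 + 7810296)*(750130917/257) = 6867404*(750130917/257) = 5151452059929468/257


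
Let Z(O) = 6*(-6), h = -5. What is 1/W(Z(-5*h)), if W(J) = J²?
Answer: 1/1296 ≈ 0.00077160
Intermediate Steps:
Z(O) = -36
1/W(Z(-5*h)) = 1/((-36)²) = 1/1296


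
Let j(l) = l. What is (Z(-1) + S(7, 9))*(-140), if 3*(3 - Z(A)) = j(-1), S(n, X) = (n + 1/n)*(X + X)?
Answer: -55400/3 ≈ -18467.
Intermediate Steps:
S(n, X) = 2*X*(n + 1/n) (S(n, X) = (n + 1/n)*(2*X) = 2*X*(n + 1/n))
Z(A) = 10/3 (Z(A) = 3 - ⅓*(-1) = 3 + ⅓ = 10/3)
(Z(-1) + S(7, 9))*(-140) = (10/3 + 2*9*(1 + 7²)/7)*(-140) = (10/3 + 2*9*(⅐)*(1 + 49))*(-140) = (10/3 + 2*9*(⅐)*50)*(-140) = (10/3 + 900/7)*(-140) = (2770/21)*(-140) = -55400/3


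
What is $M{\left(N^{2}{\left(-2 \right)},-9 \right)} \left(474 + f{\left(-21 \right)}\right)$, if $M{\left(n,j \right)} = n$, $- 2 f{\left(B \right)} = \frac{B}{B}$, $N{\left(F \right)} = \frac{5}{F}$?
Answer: $\frac{23675}{8} \approx 2959.4$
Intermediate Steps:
$f{\left(B \right)} = - \frac{1}{2}$ ($f{\left(B \right)} = - \frac{B \frac{1}{B}}{2} = \left(- \frac{1}{2}\right) 1 = - \frac{1}{2}$)
$M{\left(N^{2}{\left(-2 \right)},-9 \right)} \left(474 + f{\left(-21 \right)}\right) = \left(\frac{5}{-2}\right)^{2} \left(474 - \frac{1}{2}\right) = \left(5 \left(- \frac{1}{2}\right)\right)^{2} \cdot \frac{947}{2} = \left(- \frac{5}{2}\right)^{2} \cdot \frac{947}{2} = \frac{25}{4} \cdot \frac{947}{2} = \frac{23675}{8}$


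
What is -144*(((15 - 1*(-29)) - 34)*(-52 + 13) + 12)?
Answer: 54432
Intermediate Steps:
-144*(((15 - 1*(-29)) - 34)*(-52 + 13) + 12) = -144*(((15 + 29) - 34)*(-39) + 12) = -144*((44 - 34)*(-39) + 12) = -144*(10*(-39) + 12) = -144*(-390 + 12) = -144*(-378) = 54432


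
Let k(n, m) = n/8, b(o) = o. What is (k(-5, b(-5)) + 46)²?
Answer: 131769/64 ≈ 2058.9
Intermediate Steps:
k(n, m) = n/8 (k(n, m) = n*(⅛) = n/8)
(k(-5, b(-5)) + 46)² = ((⅛)*(-5) + 46)² = (-5/8 + 46)² = (363/8)² = 131769/64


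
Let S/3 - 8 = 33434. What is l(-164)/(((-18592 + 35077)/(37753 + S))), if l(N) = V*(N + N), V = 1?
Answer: -45289912/16485 ≈ -2747.3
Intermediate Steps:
S = 100326 (S = 24 + 3*33434 = 24 + 100302 = 100326)
l(N) = 2*N (l(N) = 1*(N + N) = 1*(2*N) = 2*N)
l(-164)/(((-18592 + 35077)/(37753 + S))) = (2*(-164))/(((-18592 + 35077)/(37753 + 100326))) = -328/(16485/138079) = -328/(16485*(1/138079)) = -328/16485/138079 = -328*138079/16485 = -45289912/16485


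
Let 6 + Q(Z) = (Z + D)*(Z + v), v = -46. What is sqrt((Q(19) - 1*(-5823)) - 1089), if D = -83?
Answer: 2*sqrt(1614) ≈ 80.349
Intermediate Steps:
Q(Z) = -6 + (-83 + Z)*(-46 + Z) (Q(Z) = -6 + (Z - 83)*(Z - 46) = -6 + (-83 + Z)*(-46 + Z))
sqrt((Q(19) - 1*(-5823)) - 1089) = sqrt(((3812 + 19**2 - 129*19) - 1*(-5823)) - 1089) = sqrt(((3812 + 361 - 2451) + 5823) - 1089) = sqrt((1722 + 5823) - 1089) = sqrt(7545 - 1089) = sqrt(6456) = 2*sqrt(1614)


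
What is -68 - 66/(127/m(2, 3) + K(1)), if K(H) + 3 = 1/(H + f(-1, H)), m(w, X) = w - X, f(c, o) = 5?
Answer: -52576/779 ≈ -67.492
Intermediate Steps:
K(H) = -3 + 1/(5 + H) (K(H) = -3 + 1/(H + 5) = -3 + 1/(5 + H))
-68 - 66/(127/m(2, 3) + K(1)) = -68 - 66/(127/(2 - 1*3) + (-14 - 3*1)/(5 + 1)) = -68 - 66/(127/(2 - 3) + (-14 - 3)/6) = -68 - 66/(127/(-1) + (⅙)*(-17)) = -68 - 66/(127*(-1) - 17/6) = -68 - 66/(-127 - 17/6) = -68 - 66/(-779/6) = -68 - 66*(-6/779) = -68 + 396/779 = -52576/779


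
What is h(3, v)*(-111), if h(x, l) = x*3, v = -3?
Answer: -999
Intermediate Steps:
h(x, l) = 3*x
h(3, v)*(-111) = (3*3)*(-111) = 9*(-111) = -999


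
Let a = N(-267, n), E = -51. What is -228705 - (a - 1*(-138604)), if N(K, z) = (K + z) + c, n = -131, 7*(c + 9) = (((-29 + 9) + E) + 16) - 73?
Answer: -2568186/7 ≈ -3.6688e+5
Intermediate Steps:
c = -191/7 (c = -9 + ((((-29 + 9) - 51) + 16) - 73)/7 = -9 + (((-20 - 51) + 16) - 73)/7 = -9 + ((-71 + 16) - 73)/7 = -9 + (-55 - 73)/7 = -9 + (⅐)*(-128) = -9 - 128/7 = -191/7 ≈ -27.286)
N(K, z) = -191/7 + K + z (N(K, z) = (K + z) - 191/7 = -191/7 + K + z)
a = -2977/7 (a = -191/7 - 267 - 131 = -2977/7 ≈ -425.29)
-228705 - (a - 1*(-138604)) = -228705 - (-2977/7 - 1*(-138604)) = -228705 - (-2977/7 + 138604) = -228705 - 1*967251/7 = -228705 - 967251/7 = -2568186/7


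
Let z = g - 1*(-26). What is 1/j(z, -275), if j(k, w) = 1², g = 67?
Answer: 1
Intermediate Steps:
z = 93 (z = 67 - 1*(-26) = 67 + 26 = 93)
j(k, w) = 1
1/j(z, -275) = 1/1 = 1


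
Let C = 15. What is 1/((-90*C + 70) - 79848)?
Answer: -1/81128 ≈ -1.2326e-5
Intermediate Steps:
1/((-90*C + 70) - 79848) = 1/((-90*15 + 70) - 79848) = 1/((-1350 + 70) - 79848) = 1/(-1280 - 79848) = 1/(-81128) = -1/81128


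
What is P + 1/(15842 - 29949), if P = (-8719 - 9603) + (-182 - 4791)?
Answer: -328622566/14107 ≈ -23295.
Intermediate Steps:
P = -23295 (P = -18322 - 4973 = -23295)
P + 1/(15842 - 29949) = -23295 + 1/(15842 - 29949) = -23295 + 1/(-14107) = -23295 - 1/14107 = -328622566/14107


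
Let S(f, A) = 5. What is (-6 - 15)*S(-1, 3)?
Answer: -105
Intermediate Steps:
(-6 - 15)*S(-1, 3) = (-6 - 15)*5 = -21*5 = -105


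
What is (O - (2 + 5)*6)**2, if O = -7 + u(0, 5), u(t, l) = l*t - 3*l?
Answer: 4096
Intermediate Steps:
u(t, l) = -3*l + l*t
O = -22 (O = -7 + 5*(-3 + 0) = -7 + 5*(-3) = -7 - 15 = -22)
(O - (2 + 5)*6)**2 = (-22 - (2 + 5)*6)**2 = (-22 - 7*6)**2 = (-22 - 1*42)**2 = (-22 - 42)**2 = (-64)**2 = 4096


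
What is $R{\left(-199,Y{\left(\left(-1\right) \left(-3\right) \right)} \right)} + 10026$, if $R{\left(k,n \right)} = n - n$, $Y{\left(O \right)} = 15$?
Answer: $10026$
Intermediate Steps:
$R{\left(k,n \right)} = 0$
$R{\left(-199,Y{\left(\left(-1\right) \left(-3\right) \right)} \right)} + 10026 = 0 + 10026 = 10026$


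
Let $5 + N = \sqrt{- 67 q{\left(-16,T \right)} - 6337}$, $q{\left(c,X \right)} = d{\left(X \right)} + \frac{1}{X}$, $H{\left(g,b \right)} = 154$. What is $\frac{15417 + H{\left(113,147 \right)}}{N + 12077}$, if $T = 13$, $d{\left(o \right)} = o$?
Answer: $\frac{814550152}{631541721} - \frac{15571 i \sqrt{135447}}{631541721} \approx 1.2898 - 0.009074 i$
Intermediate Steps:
$q{\left(c,X \right)} = X + \frac{1}{X}$
$N = -5 + \frac{3 i \sqrt{135447}}{13}$ ($N = -5 + \sqrt{- 67 \left(13 + \frac{1}{13}\right) - 6337} = -5 + \sqrt{\left(-67\right) \frac{170}{13} - 6337} = -5 + \sqrt{- \frac{11390}{13} - 6337} = -5 + \sqrt{- \frac{93771}{13}} = -5 + \frac{3 i \sqrt{135447}}{13} \approx -5.0 + 84.93 i$)
$\frac{15417 + H{\left(113,147 \right)}}{N + 12077} = \frac{15417 + 154}{\left(-5 + \frac{3 i \sqrt{135447}}{13}\right) + 12077} = \frac{15571}{12072 + \frac{3 i \sqrt{135447}}{13}}$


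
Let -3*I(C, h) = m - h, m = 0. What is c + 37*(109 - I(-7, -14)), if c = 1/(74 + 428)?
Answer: 6333737/1506 ≈ 4205.7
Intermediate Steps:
I(C, h) = h/3 (I(C, h) = -(0 - h)/3 = -(-1)*h/3 = h/3)
c = 1/502 ≈ 0.0019920
c + 37*(109 - I(-7, -14)) = 1/502 + 37*(109 - (-14)/3) = 1/502 + 37*(109 - 1*(-14/3)) = 1/502 + 37*(109 + 14/3) = 1/502 + 37*(341/3) = 1/502 + 12617/3 = 6333737/1506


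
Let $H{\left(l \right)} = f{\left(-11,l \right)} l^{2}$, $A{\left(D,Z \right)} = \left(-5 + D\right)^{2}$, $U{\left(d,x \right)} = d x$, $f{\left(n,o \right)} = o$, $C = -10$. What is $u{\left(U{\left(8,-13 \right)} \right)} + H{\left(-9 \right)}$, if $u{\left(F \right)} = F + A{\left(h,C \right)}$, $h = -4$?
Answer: $-752$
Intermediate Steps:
$H{\left(l \right)} = l^{3}$ ($H{\left(l \right)} = l l^{2} = l^{3}$)
$u{\left(F \right)} = 81 + F$ ($u{\left(F \right)} = F + \left(-5 - 4\right)^{2} = F + \left(-9\right)^{2} = F + 81 = 81 + F$)
$u{\left(U{\left(8,-13 \right)} \right)} + H{\left(-9 \right)} = \left(81 + 8 \left(-13\right)\right) + \left(-9\right)^{3} = \left(81 - 104\right) - 729 = -23 - 729 = -752$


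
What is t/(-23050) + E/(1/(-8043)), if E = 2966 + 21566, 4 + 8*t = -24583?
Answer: -36384125509813/184400 ≈ -1.9731e+8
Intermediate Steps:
t = -24587/8 (t = -½ + (⅛)*(-24583) = -½ - 24583/8 = -24587/8 ≈ -3073.4)
E = 24532
t/(-23050) + E/(1/(-8043)) = -24587/8/(-23050) + 24532/(1/(-8043)) = -24587/8*(-1/23050) + 24532/(-1/8043) = 24587/184400 + 24532*(-8043) = 24587/184400 - 197310876 = -36384125509813/184400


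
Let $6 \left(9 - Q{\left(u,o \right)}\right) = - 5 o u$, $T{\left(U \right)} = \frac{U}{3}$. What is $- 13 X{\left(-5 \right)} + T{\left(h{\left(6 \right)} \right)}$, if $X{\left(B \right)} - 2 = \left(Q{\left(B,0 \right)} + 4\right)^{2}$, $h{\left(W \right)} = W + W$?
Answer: $-2219$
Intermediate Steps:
$h{\left(W \right)} = 2 W$
$T{\left(U \right)} = \frac{U}{3}$ ($T{\left(U \right)} = U \frac{1}{3} = \frac{U}{3}$)
$Q{\left(u,o \right)} = 9 + \frac{5 o u}{6}$ ($Q{\left(u,o \right)} = 9 - \frac{- 5 o u}{6} = 9 - \frac{\left(-5\right) o u}{6} = 9 + \frac{5 o u}{6}$)
$X{\left(B \right)} = 171$ ($X{\left(B \right)} = 2 + \left(\left(9 + \frac{5}{6} \cdot 0 B\right) + 4\right)^{2} = 2 + \left(\left(9 + 0\right) + 4\right)^{2} = 2 + \left(9 + 4\right)^{2} = 2 + 13^{2} = 2 + 169 = 171$)
$- 13 X{\left(-5 \right)} + T{\left(h{\left(6 \right)} \right)} = \left(-13\right) 171 + \frac{2 \cdot 6}{3} = -2223 + \frac{1}{3} \cdot 12 = -2223 + 4 = -2219$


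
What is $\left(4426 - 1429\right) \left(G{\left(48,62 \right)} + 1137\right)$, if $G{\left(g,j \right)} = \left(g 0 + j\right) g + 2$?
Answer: $12332655$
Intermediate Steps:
$G{\left(g,j \right)} = 2 + g j$ ($G{\left(g,j \right)} = \left(0 + j\right) g + 2 = j g + 2 = g j + 2 = 2 + g j$)
$\left(4426 - 1429\right) \left(G{\left(48,62 \right)} + 1137\right) = \left(4426 - 1429\right) \left(\left(2 + 48 \cdot 62\right) + 1137\right) = 2997 \left(\left(2 + 2976\right) + 1137\right) = 2997 \left(2978 + 1137\right) = 2997 \cdot 4115 = 12332655$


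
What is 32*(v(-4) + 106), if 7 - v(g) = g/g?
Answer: 3584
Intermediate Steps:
v(g) = 6 (v(g) = 7 - g/g = 7 - 1*1 = 7 - 1 = 6)
32*(v(-4) + 106) = 32*(6 + 106) = 32*112 = 3584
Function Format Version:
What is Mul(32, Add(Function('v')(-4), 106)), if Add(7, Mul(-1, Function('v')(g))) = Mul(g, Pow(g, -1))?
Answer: 3584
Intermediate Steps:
Function('v')(g) = 6 (Function('v')(g) = Add(7, Mul(-1, Mul(g, Pow(g, -1)))) = Add(7, Mul(-1, 1)) = Add(7, -1) = 6)
Mul(32, Add(Function('v')(-4), 106)) = Mul(32, Add(6, 106)) = Mul(32, 112) = 3584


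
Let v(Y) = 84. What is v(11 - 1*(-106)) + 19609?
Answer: 19693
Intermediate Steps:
v(11 - 1*(-106)) + 19609 = 84 + 19609 = 19693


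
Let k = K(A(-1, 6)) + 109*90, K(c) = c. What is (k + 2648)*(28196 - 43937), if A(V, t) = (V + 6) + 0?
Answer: -196180083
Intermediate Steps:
A(V, t) = 6 + V (A(V, t) = (6 + V) + 0 = 6 + V)
k = 9815 (k = (6 - 1) + 109*90 = 5 + 9810 = 9815)
(k + 2648)*(28196 - 43937) = (9815 + 2648)*(28196 - 43937) = 12463*(-15741) = -196180083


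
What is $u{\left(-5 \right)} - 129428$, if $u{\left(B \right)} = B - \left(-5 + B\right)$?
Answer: $-129423$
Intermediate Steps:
$u{\left(B \right)} = 5$
$u{\left(-5 \right)} - 129428 = 5 - 129428 = -129423$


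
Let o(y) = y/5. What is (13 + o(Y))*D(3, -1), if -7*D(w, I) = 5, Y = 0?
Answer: -65/7 ≈ -9.2857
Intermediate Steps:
D(w, I) = -5/7 (D(w, I) = -1/7*5 = -5/7)
o(y) = y/5 (o(y) = y*(1/5) = y/5)
(13 + o(Y))*D(3, -1) = (13 + (1/5)*0)*(-5/7) = (13 + 0)*(-5/7) = 13*(-5/7) = -65/7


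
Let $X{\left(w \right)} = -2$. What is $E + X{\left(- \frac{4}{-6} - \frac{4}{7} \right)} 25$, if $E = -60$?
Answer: $-110$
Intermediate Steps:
$E + X{\left(- \frac{4}{-6} - \frac{4}{7} \right)} 25 = -60 - 50 = -110$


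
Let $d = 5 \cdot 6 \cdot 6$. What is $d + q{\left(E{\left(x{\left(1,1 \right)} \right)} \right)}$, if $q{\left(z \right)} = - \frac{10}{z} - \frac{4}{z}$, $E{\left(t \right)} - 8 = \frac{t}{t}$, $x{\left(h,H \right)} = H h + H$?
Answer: $\frac{1606}{9} \approx 178.44$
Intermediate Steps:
$x{\left(h,H \right)} = H + H h$
$E{\left(t \right)} = 9$ ($E{\left(t \right)} = 8 + \frac{t}{t} = 8 + 1 = 9$)
$q{\left(z \right)} = - \frac{14}{z}$
$d = 180$ ($d = 30 \cdot 6 = 180$)
$d + q{\left(E{\left(x{\left(1,1 \right)} \right)} \right)} = 180 - \frac{14}{9} = \frac{1606}{9}$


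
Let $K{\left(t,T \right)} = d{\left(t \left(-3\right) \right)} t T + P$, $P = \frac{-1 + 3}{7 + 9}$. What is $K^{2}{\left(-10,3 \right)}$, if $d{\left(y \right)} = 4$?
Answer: $\frac{919681}{64} \approx 14370.0$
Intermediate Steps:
$P = \frac{1}{8}$ ($P = \frac{2}{16} = 2 \cdot \frac{1}{16} = \frac{1}{8} \approx 0.125$)
$K{\left(t,T \right)} = \frac{1}{8} + 4 T t$ ($K{\left(t,T \right)} = 4 t T + \frac{1}{8} = 4 T t + \frac{1}{8} = \frac{1}{8} + 4 T t$)
$K^{2}{\left(-10,3 \right)} = \left(\frac{1}{8} + 4 \cdot 3 \left(-10\right)\right)^{2} = \left(\frac{1}{8} - 120\right)^{2} = \left(- \frac{959}{8}\right)^{2} = \frac{919681}{64}$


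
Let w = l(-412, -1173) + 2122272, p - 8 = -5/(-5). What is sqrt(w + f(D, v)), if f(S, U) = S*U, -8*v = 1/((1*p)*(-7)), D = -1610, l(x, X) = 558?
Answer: sqrt(76421765)/6 ≈ 1457.0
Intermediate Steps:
p = 9 (p = 8 - 5/(-5) = 8 - 5*(-1/5) = 8 + 1 = 9)
w = 2122830 (w = 558 + 2122272 = 2122830)
v = 1/504 (v = -1/(8*((1*9)*(-7))) = -1/(8*(9*(-7))) = -1/8/(-63) = -1/8*(-1/63) = 1/504 ≈ 0.0019841)
sqrt(w + f(D, v)) = sqrt(2122830 - 1610*1/504) = sqrt(2122830 - 115/36) = sqrt(76421765/36) = sqrt(76421765)/6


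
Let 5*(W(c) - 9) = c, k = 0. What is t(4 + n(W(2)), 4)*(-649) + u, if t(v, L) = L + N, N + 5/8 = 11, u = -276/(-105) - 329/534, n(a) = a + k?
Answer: -697313623/74760 ≈ -9327.4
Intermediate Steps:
W(c) = 9 + c/5
n(a) = a (n(a) = a + 0 = a)
u = 37613/18690 (u = -276*(-1/105) - 329*1/534 = 92/35 - 329/534 = 37613/18690 ≈ 2.0125)
N = 83/8 (N = -5/8 + 11 = 83/8 ≈ 10.375)
t(v, L) = 83/8 + L (t(v, L) = L + 83/8 = 83/8 + L)
t(4 + n(W(2)), 4)*(-649) + u = (83/8 + 4)*(-649) + 37613/18690 = (115/8)*(-649) + 37613/18690 = -74635/8 + 37613/18690 = -697313623/74760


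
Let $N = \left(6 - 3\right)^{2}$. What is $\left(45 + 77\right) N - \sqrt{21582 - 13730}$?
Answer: $1098 - 2 \sqrt{1963} \approx 1009.4$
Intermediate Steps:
$N = 9$ ($N = 3^{2} = 9$)
$\left(45 + 77\right) N - \sqrt{21582 - 13730} = \left(45 + 77\right) 9 - \sqrt{21582 - 13730} = 122 \cdot 9 - \sqrt{7852} = 1098 - 2 \sqrt{1963}$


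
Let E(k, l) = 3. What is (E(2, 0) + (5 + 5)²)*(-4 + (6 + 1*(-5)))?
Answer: -309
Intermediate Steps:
(E(2, 0) + (5 + 5)²)*(-4 + (6 + 1*(-5))) = (3 + (5 + 5)²)*(-4 + (6 + 1*(-5))) = (3 + 10²)*(-4 + (6 - 5)) = (3 + 100)*(-4 + 1) = 103*(-3) = -309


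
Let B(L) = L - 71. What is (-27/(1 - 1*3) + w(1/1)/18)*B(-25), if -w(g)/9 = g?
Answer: -1248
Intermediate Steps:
w(g) = -9*g
B(L) = -71 + L
(-27/(1 - 1*3) + w(1/1)/18)*B(-25) = (-27/(1 - 1*3) - 9/1/18)*(-71 - 25) = (-27/(1 - 3) - 9*1*(1/18))*(-96) = (-27/(-2) - 9*1/18)*(-96) = (-27*(-½) - ½)*(-96) = (27/2 - ½)*(-96) = 13*(-96) = -1248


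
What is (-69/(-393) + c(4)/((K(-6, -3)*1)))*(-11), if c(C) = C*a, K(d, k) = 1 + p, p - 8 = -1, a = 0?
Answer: -253/131 ≈ -1.9313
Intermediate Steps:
p = 7 (p = 8 - 1 = 7)
K(d, k) = 8 (K(d, k) = 1 + 7 = 8)
c(C) = 0 (c(C) = C*0 = 0)
(-69/(-393) + c(4)/((K(-6, -3)*1)))*(-11) = (-69/(-393) + 0/((8*1)))*(-11) = (-69*(-1/393) + 0/8)*(-11) = (23/131 + 0*(⅛))*(-11) = (23/131 + 0)*(-11) = (23/131)*(-11) = -253/131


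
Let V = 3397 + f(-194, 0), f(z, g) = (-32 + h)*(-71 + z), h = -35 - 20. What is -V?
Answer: -26452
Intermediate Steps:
h = -55
f(z, g) = 6177 - 87*z (f(z, g) = (-32 - 55)*(-71 + z) = -87*(-71 + z) = 6177 - 87*z)
V = 26452 (V = 3397 + (6177 - 87*(-194)) = 3397 + (6177 + 16878) = 3397 + 23055 = 26452)
-V = -1*26452 = -26452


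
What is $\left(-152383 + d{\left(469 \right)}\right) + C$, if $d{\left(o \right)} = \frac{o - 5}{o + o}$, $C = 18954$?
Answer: $- \frac{62577969}{469} \approx -1.3343 \cdot 10^{5}$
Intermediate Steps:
$d{\left(o \right)} = \frac{-5 + o}{2 o}$
$\left(-152383 + d{\left(469 \right)}\right) + C = \left(-152383 + \frac{-5 + 469}{2 \cdot 469}\right) + 18954 = \left(-152383 + \frac{1}{2} \cdot \frac{1}{469} \cdot 464\right) + 18954 = \left(-152383 + \frac{232}{469}\right) + 18954 = - \frac{71467395}{469} + 18954 = - \frac{62577969}{469}$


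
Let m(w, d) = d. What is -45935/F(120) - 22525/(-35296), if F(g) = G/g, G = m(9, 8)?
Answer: -24319803875/35296 ≈ -6.8902e+5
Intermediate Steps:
G = 8
F(g) = 8/g
-45935/F(120) - 22525/(-35296) = -45935/(8/120) - 22525/(-35296) = -45935/(8*(1/120)) - 22525*(-1/35296) = -45935/1/15 + 22525/35296 = -45935*15 + 22525/35296 = -689025 + 22525/35296 = -24319803875/35296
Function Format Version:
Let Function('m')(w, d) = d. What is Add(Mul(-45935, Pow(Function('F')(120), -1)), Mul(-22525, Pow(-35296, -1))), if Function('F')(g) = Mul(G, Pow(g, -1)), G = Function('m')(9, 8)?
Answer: Rational(-24319803875, 35296) ≈ -6.8902e+5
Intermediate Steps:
G = 8
Function('F')(g) = Mul(8, Pow(g, -1))
Add(Mul(-45935, Pow(Function('F')(120), -1)), Mul(-22525, Pow(-35296, -1))) = Add(Mul(-45935, Pow(Mul(8, Pow(120, -1)), -1)), Mul(-22525, Pow(-35296, -1))) = Add(Mul(-45935, Pow(Mul(8, Rational(1, 120)), -1)), Mul(-22525, Rational(-1, 35296))) = Add(Mul(-45935, Pow(Rational(1, 15), -1)), Rational(22525, 35296)) = Add(Mul(-45935, 15), Rational(22525, 35296)) = Add(-689025, Rational(22525, 35296)) = Rational(-24319803875, 35296)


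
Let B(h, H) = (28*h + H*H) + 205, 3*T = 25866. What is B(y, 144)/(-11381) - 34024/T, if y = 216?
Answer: -309963151/49063491 ≈ -6.3176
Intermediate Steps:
T = 8622 (T = (⅓)*25866 = 8622)
B(h, H) = 205 + H² + 28*h (B(h, H) = (28*h + H²) + 205 = (H² + 28*h) + 205 = 205 + H² + 28*h)
B(y, 144)/(-11381) - 34024/T = (205 + 144² + 28*216)/(-11381) - 34024/8622 = (205 + 20736 + 6048)*(-1/11381) - 34024*1/8622 = 26989*(-1/11381) - 17012/4311 = -26989/11381 - 17012/4311 = -309963151/49063491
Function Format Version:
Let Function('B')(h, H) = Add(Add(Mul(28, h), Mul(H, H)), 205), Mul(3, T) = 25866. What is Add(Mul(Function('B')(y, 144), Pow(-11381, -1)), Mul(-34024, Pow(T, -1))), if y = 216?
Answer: Rational(-309963151, 49063491) ≈ -6.3176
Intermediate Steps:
T = 8622 (T = Mul(Rational(1, 3), 25866) = 8622)
Function('B')(h, H) = Add(205, Pow(H, 2), Mul(28, h)) (Function('B')(h, H) = Add(Add(Mul(28, h), Pow(H, 2)), 205) = Add(Add(Pow(H, 2), Mul(28, h)), 205) = Add(205, Pow(H, 2), Mul(28, h)))
Add(Mul(Function('B')(y, 144), Pow(-11381, -1)), Mul(-34024, Pow(T, -1))) = Add(Mul(Add(205, Pow(144, 2), Mul(28, 216)), Pow(-11381, -1)), Mul(-34024, Pow(8622, -1))) = Add(Mul(Add(205, 20736, 6048), Rational(-1, 11381)), Mul(-34024, Rational(1, 8622))) = Add(Mul(26989, Rational(-1, 11381)), Rational(-17012, 4311)) = Add(Rational(-26989, 11381), Rational(-17012, 4311)) = Rational(-309963151, 49063491)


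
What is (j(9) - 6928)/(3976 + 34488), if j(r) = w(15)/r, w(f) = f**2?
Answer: -6903/38464 ≈ -0.17947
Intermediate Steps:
j(r) = 225/r (j(r) = 15**2/r = 225/r)
(j(9) - 6928)/(3976 + 34488) = (225/9 - 6928)/(3976 + 34488) = (225*(1/9) - 6928)/38464 = (25 - 6928)*(1/38464) = -6903*1/38464 = -6903/38464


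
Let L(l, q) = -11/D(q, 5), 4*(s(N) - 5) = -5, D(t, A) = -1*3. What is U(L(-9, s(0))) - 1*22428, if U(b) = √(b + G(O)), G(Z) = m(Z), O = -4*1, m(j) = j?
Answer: -22428 + I*√3/3 ≈ -22428.0 + 0.57735*I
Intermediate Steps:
D(t, A) = -3
O = -4
s(N) = 15/4 (s(N) = 5 + (¼)*(-5) = 5 - 5/4 = 15/4)
G(Z) = Z
L(l, q) = 11/3 (L(l, q) = -11/(-3) = -11*(-⅓) = 11/3)
U(b) = √(-4 + b) (U(b) = √(b - 4) = √(-4 + b))
U(L(-9, s(0))) - 1*22428 = √(-4 + 11/3) - 1*22428 = √(-⅓) - 22428 = I*√3/3 - 22428 = -22428 + I*√3/3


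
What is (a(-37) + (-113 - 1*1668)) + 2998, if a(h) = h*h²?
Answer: -49436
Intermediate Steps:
a(h) = h³
(a(-37) + (-113 - 1*1668)) + 2998 = ((-37)³ + (-113 - 1*1668)) + 2998 = (-50653 + (-113 - 1668)) + 2998 = (-50653 - 1781) + 2998 = -52434 + 2998 = -49436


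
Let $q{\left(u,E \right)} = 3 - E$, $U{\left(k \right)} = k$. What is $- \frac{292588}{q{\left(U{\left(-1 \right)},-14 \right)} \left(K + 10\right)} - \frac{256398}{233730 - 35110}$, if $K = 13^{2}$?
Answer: $- \frac{29447023837}{302200330} \approx -97.442$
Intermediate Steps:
$K = 169$
$- \frac{292588}{q{\left(U{\left(-1 \right)},-14 \right)} \left(K + 10\right)} - \frac{256398}{233730 - 35110} = - \frac{292588}{\left(3 - -14\right) \left(169 + 10\right)} - \frac{256398}{233730 - 35110} = - \frac{292588}{\left(3 + 14\right) 179} - \frac{256398}{233730 - 35110} = - \frac{292588}{17 \cdot 179} - \frac{256398}{198620} = - \frac{292588}{3043} - \frac{128199}{99310} = - \frac{29447023837}{302200330}$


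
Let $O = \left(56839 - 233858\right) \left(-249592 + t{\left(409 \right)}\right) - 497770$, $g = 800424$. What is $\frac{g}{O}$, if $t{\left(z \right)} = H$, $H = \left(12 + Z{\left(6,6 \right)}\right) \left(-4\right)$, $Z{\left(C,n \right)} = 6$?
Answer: $\frac{133404}{7365795641} \approx 1.8111 \cdot 10^{-5}$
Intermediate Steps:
$H = -72$ ($H = \left(12 + 6\right) \left(-4\right) = 18 \left(-4\right) = -72$)
$t{\left(z \right)} = -72$
$O = 44194773846$ ($O = \left(56839 - 233858\right) \left(-249592 - 72\right) - 497770 = \left(-177019\right) \left(-249664\right) - 497770 = 44195271616 - 497770 = 44194773846$)
$\frac{g}{O} = \frac{800424}{44194773846} = 800424 \cdot \frac{1}{44194773846} = \frac{133404}{7365795641}$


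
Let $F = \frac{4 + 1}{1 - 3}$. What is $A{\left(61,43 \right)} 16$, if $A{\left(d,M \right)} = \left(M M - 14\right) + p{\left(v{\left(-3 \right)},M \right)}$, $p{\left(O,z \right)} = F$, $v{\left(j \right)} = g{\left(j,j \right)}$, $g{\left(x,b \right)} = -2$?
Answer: $29320$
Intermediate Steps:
$v{\left(j \right)} = -2$
$F = - \frac{5}{2}$ ($F = \frac{5}{-2} = 5 \left(- \frac{1}{2}\right) = - \frac{5}{2} \approx -2.5$)
$p{\left(O,z \right)} = - \frac{5}{2}$
$A{\left(d,M \right)} = - \frac{33}{2} + M^{2}$ ($A{\left(d,M \right)} = \left(M M - 14\right) - \frac{5}{2} = \left(M^{2} - 14\right) - \frac{5}{2} = \left(-14 + M^{2}\right) - \frac{5}{2} = - \frac{33}{2} + M^{2}$)
$A{\left(61,43 \right)} 16 = \left(- \frac{33}{2} + 43^{2}\right) 16 = \left(- \frac{33}{2} + 1849\right) 16 = \frac{3665}{2} \cdot 16 = 29320$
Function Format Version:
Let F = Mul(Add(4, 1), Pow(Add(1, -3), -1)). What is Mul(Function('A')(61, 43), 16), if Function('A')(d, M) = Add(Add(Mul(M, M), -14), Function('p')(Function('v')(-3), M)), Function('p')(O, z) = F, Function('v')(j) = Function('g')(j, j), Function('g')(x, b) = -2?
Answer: 29320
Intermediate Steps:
Function('v')(j) = -2
F = Rational(-5, 2) (F = Mul(5, Pow(-2, -1)) = Mul(5, Rational(-1, 2)) = Rational(-5, 2) ≈ -2.5000)
Function('p')(O, z) = Rational(-5, 2)
Function('A')(d, M) = Add(Rational(-33, 2), Pow(M, 2)) (Function('A')(d, M) = Add(Add(Mul(M, M), -14), Rational(-5, 2)) = Add(Add(Pow(M, 2), -14), Rational(-5, 2)) = Add(Add(-14, Pow(M, 2)), Rational(-5, 2)) = Add(Rational(-33, 2), Pow(M, 2)))
Mul(Function('A')(61, 43), 16) = Mul(Add(Rational(-33, 2), Pow(43, 2)), 16) = Mul(Add(Rational(-33, 2), 1849), 16) = Mul(Rational(3665, 2), 16) = 29320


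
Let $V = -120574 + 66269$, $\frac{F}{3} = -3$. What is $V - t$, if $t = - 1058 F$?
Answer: $-63827$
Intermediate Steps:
$F = -9$ ($F = 3 \left(-3\right) = -9$)
$V = -54305$
$t = 9522$ ($t = \left(-1058\right) \left(-9\right) = 9522$)
$V - t = -54305 - 9522 = -63827$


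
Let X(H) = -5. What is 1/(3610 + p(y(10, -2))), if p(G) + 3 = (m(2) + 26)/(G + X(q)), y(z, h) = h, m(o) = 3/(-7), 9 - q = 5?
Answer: 49/176564 ≈ 0.00027752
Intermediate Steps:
q = 4 (q = 9 - 1*5 = 9 - 5 = 4)
m(o) = -3/7 (m(o) = 3*(-⅐) = -3/7)
p(G) = -3 + 179/(7*(-5 + G)) (p(G) = -3 + (-3/7 + 26)/(G - 5) = -3 + 179/(7*(-5 + G)))
1/(3610 + p(y(10, -2))) = 1/(3610 + (284 - 21*(-2))/(7*(-5 - 2))) = 1/(3610 + (⅐)*(284 + 42)/(-7)) = 1/(3610 + (⅐)*(-⅐)*326) = 1/(3610 - 326/49) = 1/(176564/49) = 49/176564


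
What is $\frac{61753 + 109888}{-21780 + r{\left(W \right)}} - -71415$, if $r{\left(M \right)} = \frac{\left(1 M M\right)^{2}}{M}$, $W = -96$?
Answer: $\frac{64738668499}{906516} \approx 71415.0$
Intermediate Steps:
$r{\left(M \right)} = M^{3}$ ($r{\left(M \right)} = \frac{\left(M M\right)^{2}}{M} = \frac{\left(M^{2}\right)^{2}}{M} = \frac{M^{4}}{M} = M^{3}$)
$\frac{61753 + 109888}{-21780 + r{\left(W \right)}} - -71415 = \frac{61753 + 109888}{-21780 + \left(-96\right)^{3}} - -71415 = \frac{171641}{-21780 - 884736} + 71415 = \frac{171641}{-906516} + 71415 = 171641 \left(- \frac{1}{906516}\right) + 71415 = - \frac{171641}{906516} + 71415 = \frac{64738668499}{906516}$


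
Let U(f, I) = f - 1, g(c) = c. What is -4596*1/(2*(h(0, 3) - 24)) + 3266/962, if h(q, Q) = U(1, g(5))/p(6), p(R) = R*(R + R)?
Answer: 190755/1924 ≈ 99.145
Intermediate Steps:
U(f, I) = -1 + f
p(R) = 2*R² (p(R) = R*(2*R) = 2*R²)
h(q, Q) = 0 (h(q, Q) = (-1 + 1)/((2*6²)) = 0/((2*36)) = 0/72 = 0*(1/72) = 0)
-4596*1/(2*(h(0, 3) - 24)) + 3266/962 = -4596*1/(2*(0 - 24)) + 3266/962 = -4596/(2*(-24)) + 3266*(1/962) = -4596/(-48) + 1633/481 = -4596*(-1/48) + 1633/481 = 383/4 + 1633/481 = 190755/1924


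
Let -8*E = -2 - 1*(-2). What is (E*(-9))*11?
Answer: 0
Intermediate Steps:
E = 0 (E = -(-2 - 1*(-2))/8 = -(-2 + 2)/8 = -1/8*0 = 0)
(E*(-9))*11 = (0*(-9))*11 = 0*11 = 0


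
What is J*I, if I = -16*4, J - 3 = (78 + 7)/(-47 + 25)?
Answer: 608/11 ≈ 55.273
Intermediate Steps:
J = -19/22 (J = 3 + (78 + 7)/(-47 + 25) = 3 + 85/(-22) = 3 + 85*(-1/22) = 3 - 85/22 = -19/22 ≈ -0.86364)
I = -64
J*I = -19/22*(-64) = 608/11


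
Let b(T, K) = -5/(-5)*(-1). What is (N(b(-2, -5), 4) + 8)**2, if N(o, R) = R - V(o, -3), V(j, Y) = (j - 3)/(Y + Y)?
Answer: 1156/9 ≈ 128.44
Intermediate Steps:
b(T, K) = -1 (b(T, K) = -5*(-1/5)*(-1) = 1*(-1) = -1)
V(j, Y) = (-3 + j)/(2*Y) (V(j, Y) = (-3 + j)/((2*Y)) = (-3 + j)*(1/(2*Y)) = (-3 + j)/(2*Y))
N(o, R) = -1/2 + R + o/6 (N(o, R) = R - (-3 + o)/(2*(-3)) = R - (-1)*(-3 + o)/(2*3) = R - (1/2 - o/6) = R + (-1/2 + o/6) = -1/2 + R + o/6)
(N(b(-2, -5), 4) + 8)**2 = ((-1/2 + 4 + (1/6)*(-1)) + 8)**2 = ((-1/2 + 4 - 1/6) + 8)**2 = (10/3 + 8)**2 = (34/3)**2 = 1156/9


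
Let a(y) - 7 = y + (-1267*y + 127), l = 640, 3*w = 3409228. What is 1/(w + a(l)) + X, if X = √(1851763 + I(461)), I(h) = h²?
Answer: 3/978910 + 2*√516071 ≈ 1436.8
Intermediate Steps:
w = 3409228/3 (w = (⅓)*3409228 = 3409228/3 ≈ 1.1364e+6)
X = 2*√516071 (X = √(1851763 + 461²) = √(1851763 + 212521) = √2064284 = 2*√516071 ≈ 1436.8)
a(y) = 134 - 1266*y (a(y) = 7 + (y + (-1267*y + 127)) = 7 + (y + (127 - 1267*y)) = 7 + (127 - 1266*y) = 134 - 1266*y)
1/(w + a(l)) + X = 1/(3409228/3 + (134 - 1266*640)) + 2*√516071 = 1/(3409228/3 + (134 - 810240)) + 2*√516071 = 1/(3409228/3 - 810106) + 2*√516071 = 1/(978910/3) + 2*√516071 = 3/978910 + 2*√516071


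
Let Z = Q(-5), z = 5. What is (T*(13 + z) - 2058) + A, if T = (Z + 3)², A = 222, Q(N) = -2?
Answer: -1818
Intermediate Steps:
Z = -2
T = 1 (T = (-2 + 3)² = 1² = 1)
(T*(13 + z) - 2058) + A = (1*(13 + 5) - 2058) + 222 = (1*18 - 2058) + 222 = (18 - 2058) + 222 = -2040 + 222 = -1818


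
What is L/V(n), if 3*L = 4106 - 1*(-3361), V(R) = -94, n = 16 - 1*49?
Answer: -2489/94 ≈ -26.479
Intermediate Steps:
n = -33 (n = 16 - 49 = -33)
L = 2489 (L = (4106 - 1*(-3361))/3 = (4106 + 3361)/3 = (⅓)*7467 = 2489)
L/V(n) = 2489/(-94) = 2489*(-1/94) = -2489/94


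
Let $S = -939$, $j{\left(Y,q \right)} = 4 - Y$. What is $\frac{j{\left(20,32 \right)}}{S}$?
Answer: $\frac{16}{939} \approx 0.017039$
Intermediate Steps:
$\frac{j{\left(20,32 \right)}}{S} = \frac{4 - 20}{-939} = \left(4 - 20\right) \left(- \frac{1}{939}\right) = \left(-16\right) \left(- \frac{1}{939}\right) = \frac{16}{939}$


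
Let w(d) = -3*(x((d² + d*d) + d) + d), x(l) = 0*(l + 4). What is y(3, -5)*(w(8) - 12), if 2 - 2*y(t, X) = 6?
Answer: 72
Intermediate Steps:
y(t, X) = -2 (y(t, X) = 1 - ½*6 = 1 - 3 = -2)
x(l) = 0 (x(l) = 0*(4 + l) = 0)
w(d) = -3*d (w(d) = -3*(0 + d) = -3*d)
y(3, -5)*(w(8) - 12) = -2*(-3*8 - 12) = -2*(-24 - 12) = -2*(-36) = 72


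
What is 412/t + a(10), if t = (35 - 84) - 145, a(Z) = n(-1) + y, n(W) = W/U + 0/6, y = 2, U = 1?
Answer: -109/97 ≈ -1.1237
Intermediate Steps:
n(W) = W (n(W) = W/1 + 0/6 = W*1 + 0*(⅙) = W + 0 = W)
a(Z) = 1 (a(Z) = -1 + 2 = 1)
t = -194 (t = -49 - 145 = -194)
412/t + a(10) = 412/(-194) + 1 = 412*(-1/194) + 1 = -206/97 + 1 = -109/97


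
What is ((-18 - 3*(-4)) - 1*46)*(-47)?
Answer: 2444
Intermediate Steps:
((-18 - 3*(-4)) - 1*46)*(-47) = ((-18 + 12) - 46)*(-47) = (-6 - 46)*(-47) = -52*(-47) = 2444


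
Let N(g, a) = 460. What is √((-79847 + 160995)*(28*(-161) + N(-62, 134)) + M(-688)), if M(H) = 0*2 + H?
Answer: 4*I*√20530487 ≈ 18124.0*I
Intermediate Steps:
M(H) = H (M(H) = 0 + H = H)
√((-79847 + 160995)*(28*(-161) + N(-62, 134)) + M(-688)) = √((-79847 + 160995)*(28*(-161) + 460) - 688) = √(81148*(-4508 + 460) - 688) = √(81148*(-4048) - 688) = √(-328487104 - 688) = √(-328487792) = 4*I*√20530487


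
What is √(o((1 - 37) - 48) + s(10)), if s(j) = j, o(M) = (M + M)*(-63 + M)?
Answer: √24706 ≈ 157.18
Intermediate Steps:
o(M) = 2*M*(-63 + M) (o(M) = (2*M)*(-63 + M) = 2*M*(-63 + M))
√(o((1 - 37) - 48) + s(10)) = √(2*((1 - 37) - 48)*(-63 + ((1 - 37) - 48)) + 10) = √(2*(-36 - 48)*(-63 + (-36 - 48)) + 10) = √(2*(-84)*(-63 - 84) + 10) = √(2*(-84)*(-147) + 10) = √(24696 + 10) = √24706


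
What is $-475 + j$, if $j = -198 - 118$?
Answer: $-791$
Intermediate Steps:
$j = -316$ ($j = -198 - 118 = -316$)
$-475 + j = -475 - 316 = -791$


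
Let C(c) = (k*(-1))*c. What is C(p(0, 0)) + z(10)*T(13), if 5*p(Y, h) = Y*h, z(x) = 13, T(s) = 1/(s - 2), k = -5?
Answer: 13/11 ≈ 1.1818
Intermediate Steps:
T(s) = 1/(-2 + s)
p(Y, h) = Y*h/5 (p(Y, h) = (Y*h)/5 = Y*h/5)
C(c) = 5*c (C(c) = (-5*(-1))*c = 5*c)
C(p(0, 0)) + z(10)*T(13) = 5*((⅕)*0*0) + 13/(-2 + 13) = 5*0 + 13/11 = 0 + 13*(1/11) = 0 + 13/11 = 13/11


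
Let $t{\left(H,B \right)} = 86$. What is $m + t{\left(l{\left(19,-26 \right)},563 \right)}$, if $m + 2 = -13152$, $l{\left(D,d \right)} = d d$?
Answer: $-13068$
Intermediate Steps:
$l{\left(D,d \right)} = d^{2}$
$m = -13154$ ($m = -2 - 13152 = -13154$)
$m + t{\left(l{\left(19,-26 \right)},563 \right)} = -13154 + 86 = -13068$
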